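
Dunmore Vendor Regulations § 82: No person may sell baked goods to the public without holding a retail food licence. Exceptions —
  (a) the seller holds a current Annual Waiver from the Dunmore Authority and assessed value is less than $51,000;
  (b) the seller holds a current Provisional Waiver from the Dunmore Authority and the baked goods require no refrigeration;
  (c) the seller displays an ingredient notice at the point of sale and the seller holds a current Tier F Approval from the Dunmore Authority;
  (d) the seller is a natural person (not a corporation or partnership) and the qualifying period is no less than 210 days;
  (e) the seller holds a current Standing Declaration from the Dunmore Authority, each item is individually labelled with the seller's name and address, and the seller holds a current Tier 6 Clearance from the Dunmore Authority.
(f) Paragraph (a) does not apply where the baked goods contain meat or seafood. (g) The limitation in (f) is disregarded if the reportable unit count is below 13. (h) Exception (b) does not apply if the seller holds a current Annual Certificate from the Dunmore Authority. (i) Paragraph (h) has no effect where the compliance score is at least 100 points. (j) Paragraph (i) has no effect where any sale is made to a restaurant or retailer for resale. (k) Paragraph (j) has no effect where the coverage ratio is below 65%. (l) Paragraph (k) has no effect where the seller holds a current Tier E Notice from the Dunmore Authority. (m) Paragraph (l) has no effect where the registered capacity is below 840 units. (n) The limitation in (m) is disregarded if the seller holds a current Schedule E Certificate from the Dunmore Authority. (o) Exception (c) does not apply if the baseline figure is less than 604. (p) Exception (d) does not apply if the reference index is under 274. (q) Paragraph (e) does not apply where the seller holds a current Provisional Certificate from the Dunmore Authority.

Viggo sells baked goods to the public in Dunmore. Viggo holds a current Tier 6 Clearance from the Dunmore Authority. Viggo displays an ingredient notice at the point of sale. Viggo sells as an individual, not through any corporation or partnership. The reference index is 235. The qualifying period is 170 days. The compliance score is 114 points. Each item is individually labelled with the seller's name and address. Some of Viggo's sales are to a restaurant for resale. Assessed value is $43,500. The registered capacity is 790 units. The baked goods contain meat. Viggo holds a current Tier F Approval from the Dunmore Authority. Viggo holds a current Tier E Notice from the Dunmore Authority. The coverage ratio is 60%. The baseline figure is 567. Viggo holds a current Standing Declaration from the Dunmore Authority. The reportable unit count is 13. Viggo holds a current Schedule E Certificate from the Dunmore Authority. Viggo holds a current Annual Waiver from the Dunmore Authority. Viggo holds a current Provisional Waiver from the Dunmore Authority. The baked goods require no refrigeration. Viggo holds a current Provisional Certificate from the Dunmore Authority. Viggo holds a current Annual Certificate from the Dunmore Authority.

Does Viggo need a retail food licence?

Yes — Viggo must hold a retail food licence.

Exception (a) is satisfied on its face — a current Annual Waiver is held; assessed value is $43,500, less than the $51,000 limit. But: (f) is triggered — the baked goods contain meat. (g), which would lift (f), is inapplicable — the reportable unit count is 13, not below 13. Exception (a) does not apply.
Exception (b) is satisfied on its face — a current Provisional Waiver is held; the baked goods are shelf-stable. Turning to paragraphs (h)–(n): (h) operates — a current Annual Certificate is held. (i) would limit (h) — the compliance score is 114 points, meeting the 100 points threshold — but (j) sets (i) aside: (j) applies — some sales are to a restaurant for resale. (k) is engaged (the coverage ratio is 60%, below the 65% limit), but is set aside by (l): (l) operates against (k): a current Tier E Notice is held. (m) is triggered (the registered capacity is 790 units, below the 840 units limit), but is set aside by (n): (n) operates against (m): a current Schedule E Certificate is held. (b) is therefore removed.
Exception (c): an ingredient notice is displayed; a current Tier F Approval is held — every condition holds. But: (o) operates against (c): the baseline figure is 567, less than the 604 limit. So (c) is unavailable.
Exception (d) requires that the qualifying period is no less than 210 days; but the qualifying period is 170 days, short of 210 days, so (d) is unavailable.
Exception (e)'s conditions are all satisfied: a current Standing Declaration is held; items are individually labelled; a current Tier 6 Clearance is held. However, paragraph (q) must be considered: (q) is engaged — a current Provisional Certificate is held. So (e) is unavailable.
None of the exceptions is available; § 82 applies in full.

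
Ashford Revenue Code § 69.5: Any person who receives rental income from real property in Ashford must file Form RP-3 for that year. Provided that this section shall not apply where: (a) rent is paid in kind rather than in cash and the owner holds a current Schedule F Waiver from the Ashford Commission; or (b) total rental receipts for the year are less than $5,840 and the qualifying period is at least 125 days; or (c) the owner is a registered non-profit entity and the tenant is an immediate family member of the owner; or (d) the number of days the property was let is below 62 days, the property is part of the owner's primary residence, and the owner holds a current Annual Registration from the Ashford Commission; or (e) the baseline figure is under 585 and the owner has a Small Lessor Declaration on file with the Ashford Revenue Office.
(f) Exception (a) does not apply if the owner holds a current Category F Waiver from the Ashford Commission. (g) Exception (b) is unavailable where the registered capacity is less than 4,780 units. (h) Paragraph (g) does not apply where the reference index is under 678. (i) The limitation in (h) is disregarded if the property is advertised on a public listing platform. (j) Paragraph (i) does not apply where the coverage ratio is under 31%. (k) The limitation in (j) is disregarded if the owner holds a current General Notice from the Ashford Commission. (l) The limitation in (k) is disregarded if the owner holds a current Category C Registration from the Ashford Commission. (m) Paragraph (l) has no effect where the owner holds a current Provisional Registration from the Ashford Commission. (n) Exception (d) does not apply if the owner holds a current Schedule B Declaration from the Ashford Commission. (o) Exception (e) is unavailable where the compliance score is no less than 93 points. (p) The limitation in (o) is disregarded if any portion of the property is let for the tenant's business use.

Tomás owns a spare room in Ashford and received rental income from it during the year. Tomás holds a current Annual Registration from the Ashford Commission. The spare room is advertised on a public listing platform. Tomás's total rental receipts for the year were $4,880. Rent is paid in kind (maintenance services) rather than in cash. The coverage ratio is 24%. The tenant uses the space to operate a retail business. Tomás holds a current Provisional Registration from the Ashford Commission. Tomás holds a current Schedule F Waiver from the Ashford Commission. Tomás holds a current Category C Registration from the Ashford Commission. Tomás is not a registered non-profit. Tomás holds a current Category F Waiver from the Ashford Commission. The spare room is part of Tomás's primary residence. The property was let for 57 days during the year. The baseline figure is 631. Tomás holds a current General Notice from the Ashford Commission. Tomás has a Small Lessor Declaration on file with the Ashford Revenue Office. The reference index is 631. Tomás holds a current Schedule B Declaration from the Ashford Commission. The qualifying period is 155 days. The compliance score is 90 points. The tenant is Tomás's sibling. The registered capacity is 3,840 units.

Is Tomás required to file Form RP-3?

Yes — Tomás must file Form RP-3.

All of (a)'s requirements are met (rent is paid in kind; a current Schedule F Waiver is held). But applying paragraph (f): (f) is engaged — a current Category F Waiver is held. Exception (a) does not apply.
Exception (b): total rental receipts for the year are $4,880, less than the $5,840 limit; the qualifying period is 155 days, meeting the 125 days threshold — every condition holds. But applying paragraphs (g)–(m): (g) operates against (b): the registered capacity is 3,840 units, less than the 4,780 units limit. (h) applies (the reference index is 631, under the 678 limit), but yields to (i): (i) operates against (h): the property is publicly advertised. (j) would limit (i) — the coverage ratio is 24%, under the 31% limit — but (k) sets (j) aside: (k) is engaged — a current General Notice is held. (l) would limit (k) — a current Category C Registration is held — but (m) sets (l) aside: (m) operates — a current Provisional Registration is held. (b) is therefore removed.
Exception (c) fails — Tomás is not a registered non-profit.
Exception (d)'s conditions are all satisfied: the number of days the property was let is 57 days, below the 62 days limit; the spare room is part of the primary residence; a current Annual Registration is held. Turning to paragraph (n): (n) operates against (d): a current Schedule B Declaration is held. So (d) is unavailable.
Exception (e) fails — the baseline figure is 631, not under 585.
No exception applies. The general rule governs.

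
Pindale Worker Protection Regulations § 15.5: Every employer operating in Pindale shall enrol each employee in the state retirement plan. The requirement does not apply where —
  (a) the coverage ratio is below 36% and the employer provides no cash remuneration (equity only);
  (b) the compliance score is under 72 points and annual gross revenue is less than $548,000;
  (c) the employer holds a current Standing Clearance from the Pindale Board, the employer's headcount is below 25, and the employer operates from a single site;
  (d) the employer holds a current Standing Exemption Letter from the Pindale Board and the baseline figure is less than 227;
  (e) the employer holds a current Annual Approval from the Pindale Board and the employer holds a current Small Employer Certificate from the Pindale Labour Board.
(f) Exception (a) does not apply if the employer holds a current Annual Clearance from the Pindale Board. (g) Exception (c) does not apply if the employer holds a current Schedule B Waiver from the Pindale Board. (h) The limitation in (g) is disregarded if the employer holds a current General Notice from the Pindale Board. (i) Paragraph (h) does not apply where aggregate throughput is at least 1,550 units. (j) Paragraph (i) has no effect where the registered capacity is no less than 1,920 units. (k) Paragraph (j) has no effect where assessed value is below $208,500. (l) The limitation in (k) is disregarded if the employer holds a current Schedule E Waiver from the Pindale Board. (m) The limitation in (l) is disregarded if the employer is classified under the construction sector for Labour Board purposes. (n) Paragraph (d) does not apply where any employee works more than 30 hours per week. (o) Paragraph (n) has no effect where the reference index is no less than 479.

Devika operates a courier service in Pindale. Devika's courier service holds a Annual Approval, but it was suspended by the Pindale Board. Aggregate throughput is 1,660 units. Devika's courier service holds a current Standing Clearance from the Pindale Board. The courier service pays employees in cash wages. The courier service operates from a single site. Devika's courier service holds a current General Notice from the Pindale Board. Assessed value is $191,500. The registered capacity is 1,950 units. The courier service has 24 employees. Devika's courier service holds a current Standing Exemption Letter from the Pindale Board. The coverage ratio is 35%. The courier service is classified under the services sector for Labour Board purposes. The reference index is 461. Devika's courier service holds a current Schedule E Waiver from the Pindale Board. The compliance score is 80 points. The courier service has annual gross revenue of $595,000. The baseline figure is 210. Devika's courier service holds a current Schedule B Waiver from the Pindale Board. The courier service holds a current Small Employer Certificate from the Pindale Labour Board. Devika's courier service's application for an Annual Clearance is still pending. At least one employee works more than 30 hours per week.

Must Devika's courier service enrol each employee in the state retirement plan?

No — exception (c) applies; Devika's courier service is not required to enrol each employee in the state retirement plan.

Exception (a) does not apply: employees are paid cash wages.
Exception (b) does not apply: the compliance score is 80 points, not under 72 points.
Exception (c)'s conditions are all satisfied: a current Standing Clearance is held; the employer's headcount is 24, below the 25 limit; the employer operates from a single site. Under paragraphs (g)–(m): (g) would limit (c) — a current Schedule B Waiver is held — but (h) sets (g) aside: (h) applies — a current General Notice is held. (i) would limit (h) — aggregate throughput is 1,660 units, meeting the 1,550 units threshold — but (j) sets (i) aside: (j) operates against (i): the registered capacity is 1,950 units, meeting the 1,920 units threshold. (k) operates (assessed value is $191,500, below the $208,500 limit), but is set aside by (l): (l) is triggered — a current Schedule E Waiver is held. (m), which would lift (l), is not engaged — the courier service is classified under the services sector. So (c) applies.
Exception (d)'s conditions are all satisfied: a current Standing Exemption Letter is held; the baseline figure is 210, less than the 227 limit. But: (n) is triggered — at least one employee exceeds 30 hours/week. (o), which would lift (n), is not engaged — the reference index is 461, short of 479. (d) is therefore removed.
Exception (e) fails — no current Annual Approval is held.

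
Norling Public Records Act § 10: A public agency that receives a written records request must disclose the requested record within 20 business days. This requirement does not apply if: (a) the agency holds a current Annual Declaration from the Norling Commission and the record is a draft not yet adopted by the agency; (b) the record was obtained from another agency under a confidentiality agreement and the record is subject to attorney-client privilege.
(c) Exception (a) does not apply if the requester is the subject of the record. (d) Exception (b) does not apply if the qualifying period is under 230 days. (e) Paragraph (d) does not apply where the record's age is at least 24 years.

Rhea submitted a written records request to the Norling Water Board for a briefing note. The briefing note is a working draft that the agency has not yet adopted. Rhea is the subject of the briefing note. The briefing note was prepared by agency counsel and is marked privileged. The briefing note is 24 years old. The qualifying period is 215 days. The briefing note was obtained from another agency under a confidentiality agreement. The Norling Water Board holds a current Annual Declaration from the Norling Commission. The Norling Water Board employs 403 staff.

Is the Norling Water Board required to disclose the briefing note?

No — exception (b) applies; the Norling Water Board is not required to disclose the briefing note.

Exception (a): a current Annual Declaration is held; the briefing note is an unadopted draft — every condition holds. But applying paragraph (c): (c) operates against (a): Rhea is the subject of the briefing note. Exception (a) does not apply.
Exception (b): the briefing note was obtained under a confidentiality agreement; the briefing note is privileged — every condition holds. Applying paragraphs (d)–(e): (d) would limit (b) — the qualifying period is 215 days, under the 230 days limit — but (e) sets (d) aside: (e) operates against (d): the record's age is 24 years, meeting the 24 years threshold. Exception (b) stands.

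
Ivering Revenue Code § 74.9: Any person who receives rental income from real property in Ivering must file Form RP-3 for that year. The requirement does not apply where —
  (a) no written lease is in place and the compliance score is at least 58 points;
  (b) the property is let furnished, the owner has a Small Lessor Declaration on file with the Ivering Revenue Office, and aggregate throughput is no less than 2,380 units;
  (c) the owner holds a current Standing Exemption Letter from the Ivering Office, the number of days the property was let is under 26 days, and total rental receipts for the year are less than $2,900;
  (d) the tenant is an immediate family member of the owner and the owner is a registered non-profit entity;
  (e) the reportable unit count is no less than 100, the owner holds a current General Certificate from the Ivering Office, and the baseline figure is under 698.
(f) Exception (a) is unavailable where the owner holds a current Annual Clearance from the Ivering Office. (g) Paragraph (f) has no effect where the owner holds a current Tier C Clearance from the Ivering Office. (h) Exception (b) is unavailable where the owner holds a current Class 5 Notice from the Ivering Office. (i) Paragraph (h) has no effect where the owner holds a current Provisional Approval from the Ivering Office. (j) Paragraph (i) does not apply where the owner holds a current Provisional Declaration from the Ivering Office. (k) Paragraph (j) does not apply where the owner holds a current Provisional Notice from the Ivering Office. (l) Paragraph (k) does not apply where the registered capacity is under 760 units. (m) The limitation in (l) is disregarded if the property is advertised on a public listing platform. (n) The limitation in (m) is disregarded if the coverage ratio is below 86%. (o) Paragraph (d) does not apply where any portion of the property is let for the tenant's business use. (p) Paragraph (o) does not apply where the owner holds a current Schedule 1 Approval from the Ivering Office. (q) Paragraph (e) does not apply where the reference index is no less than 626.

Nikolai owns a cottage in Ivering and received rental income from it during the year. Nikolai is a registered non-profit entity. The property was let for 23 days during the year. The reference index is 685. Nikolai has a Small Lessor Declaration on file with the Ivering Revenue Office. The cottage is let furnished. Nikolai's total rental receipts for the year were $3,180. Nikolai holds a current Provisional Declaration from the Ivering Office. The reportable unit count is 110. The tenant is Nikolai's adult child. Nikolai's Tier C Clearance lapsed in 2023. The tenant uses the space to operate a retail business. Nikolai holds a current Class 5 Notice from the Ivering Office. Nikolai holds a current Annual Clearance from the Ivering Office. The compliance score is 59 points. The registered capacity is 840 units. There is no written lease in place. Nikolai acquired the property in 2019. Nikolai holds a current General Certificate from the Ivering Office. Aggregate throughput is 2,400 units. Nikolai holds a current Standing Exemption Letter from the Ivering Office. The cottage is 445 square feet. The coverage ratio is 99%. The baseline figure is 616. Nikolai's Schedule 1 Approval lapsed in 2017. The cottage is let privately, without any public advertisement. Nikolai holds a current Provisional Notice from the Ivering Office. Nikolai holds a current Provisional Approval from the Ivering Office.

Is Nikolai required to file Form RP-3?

No — exception (b) applies; Nikolai is not required to file Form RP-3.

Exception (a) is satisfied on its face — there is no written lease; the compliance score is 59 points, meeting the 58 points threshold. Turning to paragraphs (f)–(g): (f) operates against (a): a current Annual Clearance is held. (g) is not triggered (there is no Tier C Clearance in force), so (f) stands. Exception (a) does not apply.
All of (b)'s requirements are met (the property is let furnished; a Small Lessor Declaration is on file; aggregate throughput is 2,400 units, meeting the 2,380 units threshold). Under paragraphs (h)–(n): (h) is engaged (a current Class 5 Notice is held), but is overridden by (i): (i) operates against (h): a current Provisional Approval is held. (j) would limit (i) — a current Provisional Declaration is held — but (k) sets (j) aside: (k) operates against (j): a current Provisional Notice is held. (l) is not engaged (the registered capacity is 840 units, not under 760 units), so (k) stands. So (b) applies.
Exception (c) does not apply: total rental receipts for the year are $3,180, not less than $2,900.
Exception (d)'s conditions are all satisfied: the tenant is an immediate family member; Nikolai is a registered non-profit. However, paragraphs (o)–(p) must be considered: (o) operates against (d): the space is let for business use. (p), which would lift (o), is not engaged — there is no Schedule 1 Approval in force. (d) is therefore removed.
Exception (e)'s conditions are all satisfied: the reportable unit count is 110, meeting the 100 threshold; a current General Certificate is held; the baseline figure is 616, under the 698 limit. Turning to paragraph (q): (q) is engaged — the reference index is 685, meeting the 626 threshold. So (e) is unavailable.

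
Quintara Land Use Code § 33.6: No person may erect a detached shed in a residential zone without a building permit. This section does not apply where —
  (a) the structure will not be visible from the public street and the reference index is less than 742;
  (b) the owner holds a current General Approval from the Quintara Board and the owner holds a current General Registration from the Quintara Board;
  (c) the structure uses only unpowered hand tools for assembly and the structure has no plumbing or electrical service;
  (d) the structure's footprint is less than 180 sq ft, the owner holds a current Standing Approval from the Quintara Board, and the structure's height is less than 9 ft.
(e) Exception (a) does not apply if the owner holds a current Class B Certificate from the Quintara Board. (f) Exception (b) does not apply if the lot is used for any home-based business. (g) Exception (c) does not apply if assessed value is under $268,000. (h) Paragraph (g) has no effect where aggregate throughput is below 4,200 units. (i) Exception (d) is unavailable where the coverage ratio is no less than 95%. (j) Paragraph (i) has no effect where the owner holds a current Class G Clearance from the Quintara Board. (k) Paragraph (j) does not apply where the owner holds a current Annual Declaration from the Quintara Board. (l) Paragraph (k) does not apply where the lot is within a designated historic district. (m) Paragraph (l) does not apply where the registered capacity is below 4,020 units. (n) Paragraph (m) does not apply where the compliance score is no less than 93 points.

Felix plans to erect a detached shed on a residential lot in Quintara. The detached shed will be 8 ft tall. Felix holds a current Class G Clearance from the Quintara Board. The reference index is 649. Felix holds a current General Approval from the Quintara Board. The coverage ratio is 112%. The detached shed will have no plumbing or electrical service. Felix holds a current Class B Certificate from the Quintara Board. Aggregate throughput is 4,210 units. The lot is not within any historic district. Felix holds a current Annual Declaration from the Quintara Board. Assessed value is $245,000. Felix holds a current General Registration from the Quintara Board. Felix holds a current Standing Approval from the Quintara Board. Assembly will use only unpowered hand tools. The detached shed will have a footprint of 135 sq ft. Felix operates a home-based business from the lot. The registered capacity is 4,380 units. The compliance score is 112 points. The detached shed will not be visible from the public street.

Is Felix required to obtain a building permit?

Yes — Felix must obtain a building permit.

Exception (a)'s conditions are all satisfied: the structure will not be visible from the street; the reference index is 649, less than the 742 limit. However, paragraph (e) must be considered: (e) operates against (a): a current Class B Certificate is held. (a) is therefore removed.
All of (b)'s requirements are met (a current General Approval is held; a current General Registration is held). But applying paragraph (f): (f) is triggered — a home-based business operates on the lot. Exception (b) does not apply.
Exception (c)'s conditions are all satisfied: assembly uses only hand tools; there is no plumbing or electrical service. But applying paragraphs (g)–(h): (g) operates against (c): assessed value is $245,000, under the $268,000 limit. (h), which would lift (g), is not engaged — aggregate throughput is 4,210 units, not below 4,200 units. So (c) is unavailable.
Exception (d) is satisfied on its face — the structure's footprint is 135 sq ft, less than the 180 sq ft limit; a current Standing Approval is held; the structure's height is 8 ft, less than the 9 ft limit. However, paragraphs (i)–(n) must be considered: (i) is triggered — the coverage ratio is 112%, meeting the 95% threshold. (j) is triggered (a current Class G Clearance is held), but is overridden by (k): (k) is triggered — a current Annual Declaration is held. (l), which would lift (k), is not triggered — the lot is not in a historic district. So (d) is unavailable.
No exception is made out. Felix falls within the general rule.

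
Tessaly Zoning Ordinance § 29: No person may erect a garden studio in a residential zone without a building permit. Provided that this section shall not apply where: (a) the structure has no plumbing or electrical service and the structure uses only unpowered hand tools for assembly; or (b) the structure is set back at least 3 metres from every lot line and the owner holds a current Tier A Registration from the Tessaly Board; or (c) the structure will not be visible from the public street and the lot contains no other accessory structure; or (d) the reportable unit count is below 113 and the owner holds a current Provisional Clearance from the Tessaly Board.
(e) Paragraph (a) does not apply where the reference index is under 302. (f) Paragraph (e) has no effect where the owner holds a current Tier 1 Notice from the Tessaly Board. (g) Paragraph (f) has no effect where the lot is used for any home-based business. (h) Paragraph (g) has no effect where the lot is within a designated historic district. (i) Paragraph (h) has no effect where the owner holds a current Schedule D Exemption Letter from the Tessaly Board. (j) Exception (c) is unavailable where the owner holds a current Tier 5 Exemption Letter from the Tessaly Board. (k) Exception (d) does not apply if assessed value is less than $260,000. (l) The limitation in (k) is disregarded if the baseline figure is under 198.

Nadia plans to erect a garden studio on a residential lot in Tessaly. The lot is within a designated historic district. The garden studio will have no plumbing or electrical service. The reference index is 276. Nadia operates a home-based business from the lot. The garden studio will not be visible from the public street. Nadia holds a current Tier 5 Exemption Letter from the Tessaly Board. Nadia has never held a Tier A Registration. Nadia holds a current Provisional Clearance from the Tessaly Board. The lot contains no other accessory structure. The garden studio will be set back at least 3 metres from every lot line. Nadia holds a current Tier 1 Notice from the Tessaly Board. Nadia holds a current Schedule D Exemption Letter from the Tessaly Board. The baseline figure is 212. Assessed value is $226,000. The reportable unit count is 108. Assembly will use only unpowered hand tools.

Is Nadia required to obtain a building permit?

All of (a)'s requirements are met (there is no plumbing or electrical service; assembly uses only hand tools). But applying paragraphs (e)–(i): (e) is triggered — the reference index is 276, under the 302 limit. (f) would limit (e) — a current Tier 1 Notice is held — but (g) sets (f) aside: (g) operates against (f): a home-based business operates on the lot. (h) would limit (g) — the lot is in a historic district — but (i) sets (h) aside: (i) is engaged — a current Schedule D Exemption Letter is held. (a) is therefore removed.
Exception (b) fails — no current Tier A Registration is held.
All of (c)'s requirements are met (the structure will not be visible from the street; the lot has no other accessory structure). But: (j) operates against (c): a current Tier 5 Exemption Letter is held. (c) is therefore removed.
Exception (d) is satisfied on its face — the reportable unit count is 108, below the 113 limit; a current Provisional Clearance is held. But: (k) is triggered — assessed value is $226,000, less than the $260,000 limit. (l), which would lift (k), is inapplicable — the baseline figure is 212, not under 198. Exception (d) does not apply.
No exception displaces § 29.

Yes — Nadia must obtain a building permit.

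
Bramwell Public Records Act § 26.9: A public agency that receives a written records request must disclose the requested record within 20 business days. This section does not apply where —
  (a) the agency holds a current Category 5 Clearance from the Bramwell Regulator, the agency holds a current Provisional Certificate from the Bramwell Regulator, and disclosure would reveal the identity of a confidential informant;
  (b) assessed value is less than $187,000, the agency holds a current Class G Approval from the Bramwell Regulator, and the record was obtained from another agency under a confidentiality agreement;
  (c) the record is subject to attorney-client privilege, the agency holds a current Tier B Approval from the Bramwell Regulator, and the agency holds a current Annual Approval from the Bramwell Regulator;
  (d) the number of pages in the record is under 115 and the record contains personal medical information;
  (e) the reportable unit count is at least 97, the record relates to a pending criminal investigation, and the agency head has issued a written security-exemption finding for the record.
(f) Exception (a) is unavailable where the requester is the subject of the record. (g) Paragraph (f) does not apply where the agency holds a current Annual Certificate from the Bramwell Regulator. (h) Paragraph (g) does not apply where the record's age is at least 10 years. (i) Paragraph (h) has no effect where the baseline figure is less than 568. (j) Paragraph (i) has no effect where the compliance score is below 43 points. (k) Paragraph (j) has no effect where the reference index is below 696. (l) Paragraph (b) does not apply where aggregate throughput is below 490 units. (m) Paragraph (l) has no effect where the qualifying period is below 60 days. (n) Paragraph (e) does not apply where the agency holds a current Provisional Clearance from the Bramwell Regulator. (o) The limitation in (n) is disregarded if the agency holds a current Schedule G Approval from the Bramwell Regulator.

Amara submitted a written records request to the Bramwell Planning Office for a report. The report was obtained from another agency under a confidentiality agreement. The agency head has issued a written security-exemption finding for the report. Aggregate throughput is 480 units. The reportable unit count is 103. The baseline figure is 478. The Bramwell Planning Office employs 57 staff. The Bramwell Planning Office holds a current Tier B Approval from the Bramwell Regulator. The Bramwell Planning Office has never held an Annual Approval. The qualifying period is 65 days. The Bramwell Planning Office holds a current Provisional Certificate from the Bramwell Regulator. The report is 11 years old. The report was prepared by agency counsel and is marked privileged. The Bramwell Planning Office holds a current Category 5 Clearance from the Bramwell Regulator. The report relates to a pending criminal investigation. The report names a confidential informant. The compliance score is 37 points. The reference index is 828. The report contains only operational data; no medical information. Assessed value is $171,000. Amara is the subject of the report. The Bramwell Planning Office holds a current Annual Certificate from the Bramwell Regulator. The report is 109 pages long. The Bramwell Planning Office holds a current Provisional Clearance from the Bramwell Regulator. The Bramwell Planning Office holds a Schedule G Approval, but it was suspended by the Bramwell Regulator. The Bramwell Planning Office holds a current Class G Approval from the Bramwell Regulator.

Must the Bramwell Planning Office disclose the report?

All of (a)'s requirements are met (a current Category 5 Clearance is held; a current Provisional Certificate is held; the report names a confidential informant). But applying paragraphs (f)–(k): (f) applies — Amara is the subject of the report. (g) is triggered (a current Annual Certificate is held), but is itself disapplied by (h): (h) applies — the record's age is 11 years, meeting the 10 years threshold. (i) would limit (h) — the baseline figure is 478, less than the 568 limit — but (j) sets (i) aside: (j) operates against (i): the compliance score is 37 points, below the 43 points limit. (k), which would lift (j), does not operate here — the reference index is 828, not below 696. So (a) is unavailable.
All of (b)'s requirements are met (assessed value is $171,000, less than the $187,000 limit; a current Class G Approval is held; the report was obtained under a confidentiality agreement). However, paragraphs (l)–(m) must be considered: (l) is triggered — aggregate throughput is 480 units, below the 490 units limit. (m), which would lift (l), does not operate here — the qualifying period is 65 days, not below 60 days. So (b) is unavailable.
Exception (c) does not apply: there is no Annual Approval in force.
Exception (d) requires that the record contains personal medical information; but the report contains only operational data, so (d) is unavailable.
Exception (e) is satisfied on its face — the reportable unit count is 103, meeting the 97 threshold; the report relates to a pending investigation; a written security-exemption finding has been issued. But: (n) operates against (e): a current Provisional Clearance is held. (o) is not triggered (there is no Schedule G Approval in force), so (n) stands. So (e) is unavailable.
No exception is made out. the Bramwell Planning Office falls within the general rule.

Yes — the Bramwell Planning Office must disclose the report.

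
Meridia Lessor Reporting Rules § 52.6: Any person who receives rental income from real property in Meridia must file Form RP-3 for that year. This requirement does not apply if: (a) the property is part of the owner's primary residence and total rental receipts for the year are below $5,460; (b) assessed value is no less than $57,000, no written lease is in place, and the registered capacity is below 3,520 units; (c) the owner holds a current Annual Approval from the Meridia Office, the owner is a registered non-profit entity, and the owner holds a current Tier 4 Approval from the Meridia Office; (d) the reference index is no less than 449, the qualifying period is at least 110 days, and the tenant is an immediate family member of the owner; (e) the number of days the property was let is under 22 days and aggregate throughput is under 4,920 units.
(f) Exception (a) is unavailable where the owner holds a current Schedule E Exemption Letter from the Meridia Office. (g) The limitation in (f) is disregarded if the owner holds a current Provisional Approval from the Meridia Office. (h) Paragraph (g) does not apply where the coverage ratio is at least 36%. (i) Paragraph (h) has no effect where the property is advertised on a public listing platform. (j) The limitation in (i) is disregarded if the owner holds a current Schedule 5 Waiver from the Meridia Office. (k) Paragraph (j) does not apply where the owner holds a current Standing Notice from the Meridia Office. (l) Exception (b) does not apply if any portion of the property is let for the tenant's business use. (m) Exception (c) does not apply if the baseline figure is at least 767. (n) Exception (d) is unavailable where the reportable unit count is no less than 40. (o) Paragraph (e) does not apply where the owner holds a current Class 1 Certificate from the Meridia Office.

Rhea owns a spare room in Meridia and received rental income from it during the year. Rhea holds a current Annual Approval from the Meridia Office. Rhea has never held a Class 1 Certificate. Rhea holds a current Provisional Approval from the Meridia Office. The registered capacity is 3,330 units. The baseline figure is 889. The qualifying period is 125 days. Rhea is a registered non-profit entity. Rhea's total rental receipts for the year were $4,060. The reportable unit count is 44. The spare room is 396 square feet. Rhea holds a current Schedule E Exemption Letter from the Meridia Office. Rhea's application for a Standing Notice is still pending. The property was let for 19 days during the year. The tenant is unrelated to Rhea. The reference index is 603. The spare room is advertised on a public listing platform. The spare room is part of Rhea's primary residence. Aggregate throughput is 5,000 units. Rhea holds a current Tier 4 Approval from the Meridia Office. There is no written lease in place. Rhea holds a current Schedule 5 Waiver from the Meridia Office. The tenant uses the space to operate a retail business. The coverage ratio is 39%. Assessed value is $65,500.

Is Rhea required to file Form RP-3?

All of (a)'s requirements are met (the spare room is part of the primary residence; total rental receipts for the year are $4,060, below the $5,460 limit). Turning to paragraphs (f)–(k): (f) operates against (a): a current Schedule E Exemption Letter is held. (g) would limit (f) — a current Provisional Approval is held — but (h) sets (g) aside: (h) operates — the coverage ratio is 39%, meeting the 36% threshold. (i) would limit (h) — the property is publicly advertised — but (j) sets (i) aside: (j) operates against (i): a current Schedule 5 Waiver is held. (k), which would lift (j), does not operate here — there is no Standing Notice in force. (a) is therefore removed.
All of (b)'s requirements are met (assessed value is $65,500, meeting the $57,000 threshold; there is no written lease; the registered capacity is 3,330 units, below the 3,520 units limit). But applying paragraph (l): (l) operates — the space is let for business use. Exception (b) does not apply.
Exception (c)'s conditions are all satisfied: a current Annual Approval is held; Rhea is a registered non-profit; a current Tier 4 Approval is held. But: (m) operates against (c): the baseline figure is 889, meeting the 767 threshold. Exception (c) does not apply.
Exception (d) requires that the tenant is an immediate family member of the owner; but the tenant is unrelated to the owner, so (d) is unavailable.
Exception (e) fails — aggregate throughput is 5,000 units, not under 4,920 units.
No exception is made out. Rhea falls within the general rule.

Yes — Rhea must file Form RP-3.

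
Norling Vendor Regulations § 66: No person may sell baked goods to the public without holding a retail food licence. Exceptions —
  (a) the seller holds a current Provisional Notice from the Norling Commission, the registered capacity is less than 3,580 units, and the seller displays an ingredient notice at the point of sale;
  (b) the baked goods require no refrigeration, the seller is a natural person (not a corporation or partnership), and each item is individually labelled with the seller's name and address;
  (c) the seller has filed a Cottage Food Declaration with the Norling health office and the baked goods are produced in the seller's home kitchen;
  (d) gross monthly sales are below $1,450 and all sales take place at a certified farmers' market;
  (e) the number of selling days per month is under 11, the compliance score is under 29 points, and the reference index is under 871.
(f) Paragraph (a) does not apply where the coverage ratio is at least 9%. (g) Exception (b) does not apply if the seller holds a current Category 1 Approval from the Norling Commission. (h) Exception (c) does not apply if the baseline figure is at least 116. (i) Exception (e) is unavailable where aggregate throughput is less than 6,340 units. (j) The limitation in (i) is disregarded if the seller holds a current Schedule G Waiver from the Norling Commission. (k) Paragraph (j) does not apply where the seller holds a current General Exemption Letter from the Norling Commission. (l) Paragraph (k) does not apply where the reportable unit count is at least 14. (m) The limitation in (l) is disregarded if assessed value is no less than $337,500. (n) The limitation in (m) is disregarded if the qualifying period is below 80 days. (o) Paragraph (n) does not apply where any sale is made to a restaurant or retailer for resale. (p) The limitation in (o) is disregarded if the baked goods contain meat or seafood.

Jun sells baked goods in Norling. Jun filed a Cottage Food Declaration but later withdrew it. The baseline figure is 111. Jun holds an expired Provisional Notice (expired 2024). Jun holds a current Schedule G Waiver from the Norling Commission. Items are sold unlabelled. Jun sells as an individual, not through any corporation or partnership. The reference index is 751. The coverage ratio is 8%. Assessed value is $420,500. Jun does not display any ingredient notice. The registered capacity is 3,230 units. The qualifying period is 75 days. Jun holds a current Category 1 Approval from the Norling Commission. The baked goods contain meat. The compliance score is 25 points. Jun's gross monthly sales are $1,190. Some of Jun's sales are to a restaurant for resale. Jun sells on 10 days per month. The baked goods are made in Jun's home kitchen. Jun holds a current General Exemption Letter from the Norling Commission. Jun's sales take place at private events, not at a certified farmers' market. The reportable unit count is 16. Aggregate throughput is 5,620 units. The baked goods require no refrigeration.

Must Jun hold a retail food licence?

Exception (a) fails — there is no Provisional Notice in force.
Exception (b) does not apply: items are sold unlabelled.
Exception (c) does not apply: the Cottage Food Declaration was withdrawn.
Exception (d) fails — sales are at private events, not a certified farmers' market.
Exception (e) is satisfied on its face — the number of selling days per month is 10, under the 11 limit; the compliance score is 25 points, under the 29 points limit; the reference index is 751, under the 871 limit. Under paragraphs (i)–(p): (i) would limit (e) — aggregate throughput is 5,620 units, less than the 6,340 units limit — but (j) sets (i) aside: (j) is triggered — a current Schedule G Waiver is held. (k) is engaged (a current General Exemption Letter is held), but is overridden by (l): (l) operates against (k): the reportable unit count is 16, meeting the 14 threshold. (m) is engaged (assessed value is $420,500, meeting the $337,500 threshold), but is itself disapplied by (n): (n) operates against (m): the qualifying period is 75 days, below the 80 days limit. (o) is engaged (some sales are to a restaurant for resale), but is overridden by (p): (p) operates against (o): the baked goods contain meat. Exception (e) stands.

No — exception (e) applies; Jun is not required to hold a retail food licence.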